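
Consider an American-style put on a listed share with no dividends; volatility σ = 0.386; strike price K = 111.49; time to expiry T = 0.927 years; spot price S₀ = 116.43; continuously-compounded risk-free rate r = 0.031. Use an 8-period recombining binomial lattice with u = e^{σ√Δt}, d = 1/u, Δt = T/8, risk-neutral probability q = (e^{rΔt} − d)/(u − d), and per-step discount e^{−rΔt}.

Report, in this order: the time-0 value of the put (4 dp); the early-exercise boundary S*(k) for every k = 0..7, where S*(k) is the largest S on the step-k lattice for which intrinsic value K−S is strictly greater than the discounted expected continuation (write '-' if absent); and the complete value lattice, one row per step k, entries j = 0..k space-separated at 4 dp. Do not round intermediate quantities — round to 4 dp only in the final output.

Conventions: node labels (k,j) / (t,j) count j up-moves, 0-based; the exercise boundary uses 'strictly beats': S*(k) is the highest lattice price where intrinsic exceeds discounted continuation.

price = 13.0710
boundary = - - - - 68.8346 78.5003 68.8346 78.5003
tree:
13.0710
18.4894 7.3188
25.3589 11.2113 3.1710
33.5610 16.6934 5.3765 0.8136
42.6554 23.9934 8.9369 1.5729 0.0000
51.1310 32.9897 14.4602 3.0406 0.0000 0.0000
58.5630 42.6554 22.5095 5.8780 0.0000 0.0000 0.0000
65.0799 51.1310 32.9897 11.3631 0.0000 0.0000 0.0000 0.0000
70.7943 58.5630 42.6554 21.9668 0.0000 0.0000 0.0000 0.0000 0.0000

params: Δt=0.11588 u=1.14042 d=0.87687 q=0.48085 e^(-rΔt)=0.99641
t_8 payoffs: 70.7943 58.5630 42.6554 21.9668 0.0000 0.0000 0.0000 0.0000 0.0000
t_7: node(7,0) S=46.4101 payoff=65.0799 vs cont=64.6801 → 65.0799 [stop]  node(7,1) S=60.3590 payoff=51.1310 vs cont=50.7312 → 51.1310 [stop]  node(7,2) S=78.5003 payoff=32.9897 vs cont=32.5900 → 32.9897 [stop]  node(7,3) S=102.0940 payoff=9.3960 vs cont=11.3631 → 11.3631 [wait]  node(7,4) S=132.7790 payoff=0.0000 vs cont=0.0000 → 0.0000 [wait]  node(7,5) S=172.6866 payoff=0.0000 vs cont=0.0000 → 0.0000 [wait]  node(7,6) S=224.5886 payoff=0.0000 vs cont=0.0000 → 0.0000 [wait]  node(7,7) S=292.0901 payoff=0.0000 vs cont=0.0000 → 0.0000 [wait]  ⇒ S*(7)=78.5003
t_6: node(6,0) S=52.9270 payoff=58.5630 vs cont=58.1632 → 58.5630 [stop]  node(6,1) S=68.8346 payoff=42.6554 vs cont=42.2557 → 42.6554 [stop]  node(6,2) S=89.5232 payoff=21.9668 vs cont=22.5095 → 22.5095 [wait]  node(6,3) S=116.4300 payoff=0.0000 vs cont=5.8780 → 5.8780 [wait]  node(6,4) S=151.4238 payoff=0.0000 vs cont=0.0000 → 0.0000 [wait]  node(6,5) S=196.9351 payoff=0.0000 vs cont=0.0000 → 0.0000 [wait]  node(6,6) S=256.1252 payoff=0.0000 vs cont=0.0000 → 0.0000 [wait]  ⇒ S*(6)=68.8346
t_5: node(5,0) S=60.3590 payoff=51.1310 vs cont=50.7312 → 51.1310 [stop]  node(5,1) S=78.5003 payoff=32.9897 vs cont=32.8500 → 32.9897 [stop]  node(5,2) S=102.0940 payoff=9.3960 vs cont=14.4602 → 14.4602 [wait]  node(5,3) S=132.7790 payoff=0.0000 vs cont=3.0406 → 3.0406 [wait]  node(5,4) S=172.6866 payoff=0.0000 vs cont=0.0000 → 0.0000 [wait]  node(5,5) S=224.5886 payoff=0.0000 vs cont=0.0000 → 0.0000 [wait]  ⇒ S*(5)=78.5003
t_4: node(4,0) S=68.8346 payoff=42.6554 vs cont=42.2557 → 42.6554 [stop]  node(4,1) S=89.5232 payoff=21.9668 vs cont=23.9934 → 23.9934 [wait]  node(4,2) S=116.4300 payoff=0.0000 vs cont=8.9369 → 8.9369 [wait]  node(4,3) S=151.4238 payoff=0.0000 vs cont=1.5729 → 1.5729 [wait]  node(4,4) S=196.9351 payoff=0.0000 vs cont=0.0000 → 0.0000 [wait]  ⇒ S*(4)=68.8346
t_3: node(3,0) S=78.5003 payoff=32.9897 vs cont=33.5610 → 33.5610 [wait]  node(3,1) S=102.0940 payoff=9.3960 vs cont=16.6934 → 16.6934 [wait]  node(3,2) S=132.7790 payoff=0.0000 vs cont=5.3765 → 5.3765 [wait]  node(3,3) S=172.6866 payoff=0.0000 vs cont=0.8136 → 0.8136 [wait]  ⇒ S*(3)=-
t_2: node(2,0) S=89.5232 payoff=21.9668 vs cont=25.3589 → 25.3589 [wait]  node(2,1) S=116.4300 payoff=0.0000 vs cont=11.2113 → 11.2113 [wait]  node(2,2) S=151.4238 payoff=0.0000 vs cont=3.1710 → 3.1710 [wait]  ⇒ S*(2)=-
t_1: node(1,0) S=102.0940 payoff=9.3960 vs cont=18.4894 → 18.4894 [wait]  node(1,1) S=132.7790 payoff=0.0000 vs cont=7.3188 → 7.3188 [wait]  ⇒ S*(1)=-
t_0: node(0,0) S=116.4300 payoff=0.0000 vs cont=13.0710 → 13.0710 [wait]  ⇒ S*(0)=-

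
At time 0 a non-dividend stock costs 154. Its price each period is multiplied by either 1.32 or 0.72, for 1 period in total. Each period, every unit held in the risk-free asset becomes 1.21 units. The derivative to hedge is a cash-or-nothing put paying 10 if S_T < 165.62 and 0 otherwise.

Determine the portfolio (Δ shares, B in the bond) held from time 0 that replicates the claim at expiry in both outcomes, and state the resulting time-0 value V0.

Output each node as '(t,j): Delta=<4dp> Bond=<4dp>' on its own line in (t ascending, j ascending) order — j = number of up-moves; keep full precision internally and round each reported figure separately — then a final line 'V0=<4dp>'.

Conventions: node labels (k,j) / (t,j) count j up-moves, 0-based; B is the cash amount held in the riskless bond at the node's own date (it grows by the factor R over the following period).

The replicating-portfolio and risk-neutral prices coincide; use p* = (1.21−0.72)/(1.32−0.72) = 0.8167 for the latter.
Expiry values: V(1,0)=10.0000, V(1,1)=0.0000
(0,0): S=154.0000. Δ = (V_up−V_dn)/(S_up−S_dn) = (0.0000−10.0000)/(203.2800−110.8800) = -0.1082. V = [p*·0.0000 + (1−p*)·10.0000]/1.21 = 1.5152. B = V − Δ·S = 18.1818.
Check: Δ(0,0)·S0 + B(0,0) = 1.5152 = V0.

(0,0): Delta=-0.1082 Bond=18.1818
V0=1.5152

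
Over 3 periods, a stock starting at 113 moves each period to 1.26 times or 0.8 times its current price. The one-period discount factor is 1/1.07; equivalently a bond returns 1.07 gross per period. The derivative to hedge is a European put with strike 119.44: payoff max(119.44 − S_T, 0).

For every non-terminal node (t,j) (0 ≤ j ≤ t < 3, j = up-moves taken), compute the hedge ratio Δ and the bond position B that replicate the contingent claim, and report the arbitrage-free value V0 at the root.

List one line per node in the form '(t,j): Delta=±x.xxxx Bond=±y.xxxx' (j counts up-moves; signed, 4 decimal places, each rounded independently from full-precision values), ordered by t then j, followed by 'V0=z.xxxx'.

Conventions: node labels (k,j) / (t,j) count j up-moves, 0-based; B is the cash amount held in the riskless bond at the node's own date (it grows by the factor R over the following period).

(0,0): Delta=-0.3261 Bond=47.3337
(1,0): Delta=-0.6824 Bond=82.8546
(1,1): Delta=-0.1669 Bond=27.9824
(2,0): Delta=-1.0000 Bond=111.6262
(2,1): Delta=-0.5404 Bond=72.4892
(2,2): Delta=0.0000 Bond=0.0000
V0=10.4865

Risk-neutral probability p* = (R−d)/(u−d) = (1.07−0.8)/(1.26−0.8) = 0.5870.
Payoffs at expiry: V(3,0)=61.5840, V(3,1)=28.3168, V(3,2)=0.0000, V(3,3)=0.0000
(2,0): S=72.3200. Δ = (V_up−V_dn)/(S_up−S_dn) = (28.3168−61.5840)/(91.1232−57.8560) = -1.0000. V = [p*·28.3168 + (1−p*)·61.5840]/1.07 = 39.3062. B = V − Δ·S = 111.6262.
(2,1): S=113.9040. Δ = (V_up−V_dn)/(S_up−S_dn) = (0.0000−28.3168)/(143.5190−91.1232) = -0.5404. V = [p*·0.0000 + (1−p*)·28.3168]/1.07 = 10.9309. B = V − Δ·S = 72.4892.
(2,2): S=179.3988. Δ = (V_up−V_dn)/(S_up−S_dn) = (0.0000−0.0000)/(226.0425−143.5190) = 0.0000. V = [p*·0.0000 + (1−p*)·0.0000]/1.07 = 0.0000. B = V − Δ·S = 0.0000.
(1,0): S=90.4000. Δ = (V_up−V_dn)/(S_up−S_dn) = (10.9309−39.3062)/(113.9040−72.3200) = -0.6824. V = [p*·10.9309 + (1−p*)·39.3062]/1.07 = 21.1693. B = V − Δ·S = 82.8546.
(1,1): S=142.3800. Δ = (V_up−V_dn)/(S_up−S_dn) = (0.0000−10.9309)/(179.3988−113.9040) = -0.1669. V = [p*·0.0000 + (1−p*)·10.9309]/1.07 = 4.2196. B = V − Δ·S = 27.9824.
(0,0): S=113.0000. Δ = (V_up−V_dn)/(S_up−S_dn) = (4.2196−21.1693)/(142.3800−90.4000) = -0.3261. V = [p*·4.2196 + (1−p*)·21.1693]/1.07 = 10.4865. B = V − Δ·S = 47.3337.
Sanity check at the root: Δ(0,0)·S0 + B(0,0) reproduces V0 = 10.4865.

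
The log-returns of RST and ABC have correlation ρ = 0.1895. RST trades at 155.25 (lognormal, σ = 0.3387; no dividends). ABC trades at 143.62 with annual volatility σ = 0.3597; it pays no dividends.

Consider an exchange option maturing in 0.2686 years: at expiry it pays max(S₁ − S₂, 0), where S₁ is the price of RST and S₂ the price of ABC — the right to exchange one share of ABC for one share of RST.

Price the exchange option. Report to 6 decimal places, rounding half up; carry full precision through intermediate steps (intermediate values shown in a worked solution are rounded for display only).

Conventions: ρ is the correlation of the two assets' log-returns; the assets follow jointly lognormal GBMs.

σ_eff = √(σ₁² + σ₂² − 2ρσ₁σ₂) = √(0.3387² + 0.3597² − 2·0.1895·0.3387·0.3597) = 0.444891
d₁ = (ln(S₁/S₂) + (q₂ − q₁ + σ_eff²/2)T) / (σ_eff√T) = (ln(155.25/143.62) + (0.0 − 0.0 + 0.098964)·0.2686) / 0.230572 = 0.452993
d₂ = d₁ − σ_eff√T = 0.452993 − 0.230572 = 0.222421
N(d₁) = 0.674723,  N(d₂) = 0.588007
V = S₁·e^{−q₁T}·N(d₁) − S₂·e^{−q₂T}·N(d₂) = 104.750764 − 84.449551 = 20.301213
Key observation: no risk-free rate is needed — with the second asset as numeraire the exchange option is a call on the ratio S₁/S₂, and r cancels out of the value.

exchange price = 20.301213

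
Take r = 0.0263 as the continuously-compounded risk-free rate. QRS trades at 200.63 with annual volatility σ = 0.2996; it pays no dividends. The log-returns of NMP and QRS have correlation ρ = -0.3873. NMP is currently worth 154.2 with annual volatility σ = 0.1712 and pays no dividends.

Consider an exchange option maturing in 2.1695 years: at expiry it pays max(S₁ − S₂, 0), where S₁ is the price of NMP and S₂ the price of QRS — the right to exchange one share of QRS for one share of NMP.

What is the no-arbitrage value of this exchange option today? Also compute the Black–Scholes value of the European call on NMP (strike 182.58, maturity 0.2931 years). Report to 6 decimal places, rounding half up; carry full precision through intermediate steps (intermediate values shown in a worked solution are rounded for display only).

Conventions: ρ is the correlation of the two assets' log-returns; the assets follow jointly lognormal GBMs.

exchange price = 21.647181
price(NMP call K=182.58) = 0.256925

σ_eff = √(σ₁² + σ₂² − 2ρσ₁σ₂) = √(0.1712² + 0.2996² − 2·-0.3873·0.1712·0.2996) = 0.398497
d₁ = (ln(S₁/S₂) + (q₂ − q₁ + σ_eff²/2)T) / (σ_eff√T) = (ln(154.2/200.63) + (0.0 − 0.0 + 0.079400)·2.1695) / 0.586955 = -0.154958
d₂ = d₁ − σ_eff√T = -0.154958 − 0.586955 = -0.741914
N(d₁) = 0.438427,  N(d₂) = 0.229070
V = S₁·e^{−q₁T}·N(d₁) − S₂·e^{−q₂T}·N(d₂) = 67.605455 − 45.958274 = 21.647181
[vanilla: NMP call K=182.58]
σ√T = 0.1712·√0.2931 = 0.092685
d₁ = (ln(S/K) + (r+σ²/2)T) / (σ√T) = (ln(154.2/182.58) + (0.0263+0.1712²/2)·0.2931) / 0.092685 = (-0.168938 + 0.012004) / 0.092685 = -1.693190
d₂ = d₁ − σ√T = -1.693190 − 0.092685 = -1.785876
e^{−rT} = 0.992321
N(d₁) = 0.045210,  N(d₂) = 0.037060
price = S·N(d₁) − K·e^{−rT}·N(d₂) = 6.971324 − 6.714400 = 0.256925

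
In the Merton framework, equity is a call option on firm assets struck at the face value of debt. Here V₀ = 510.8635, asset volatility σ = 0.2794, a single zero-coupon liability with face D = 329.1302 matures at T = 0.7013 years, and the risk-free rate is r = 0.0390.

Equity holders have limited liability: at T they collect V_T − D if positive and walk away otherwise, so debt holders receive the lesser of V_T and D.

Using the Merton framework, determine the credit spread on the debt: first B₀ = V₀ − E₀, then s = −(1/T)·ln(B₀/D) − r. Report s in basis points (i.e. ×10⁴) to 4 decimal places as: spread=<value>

Work the structural quantities from V₀ = 510.8635 against face 329.1302:
d₁ = [ln(V₀/D) + (r + σ²/2)T] / (σ√T)
   = [ln(510.8635/329.1302) + (0.0390 + 0.5·0.2794²)·0.7013] / (0.2794·√0.7013)
   = [0.439649 + 0.054724] / 0.233980 = 2.112888
d₂ = d₁ − σ√T = 2.112888 − 0.233980 = 1.878908
N(d₁) = 0.982695,  N(d₂) = 0.969871,  e^(−rT) = 0.973020
E₀ = V₀·N(d₁) − D·e^(−rT)·N(d₂)
   = 510.8635·0.982695 − 329.1302·0.973020·0.969871 = 191.421332
B₀ = V₀ − E₀ = 510.8635 − 191.421332 = 319.442168
spread = −(1/T)·ln(B₀/D) − r = −(1/0.7013)·ln(319.442168/329.1302) − 0.0390 = 0.00360255
in basis points: 0.00360255 × 10⁴ = 36.0255 bp

spread=36.0255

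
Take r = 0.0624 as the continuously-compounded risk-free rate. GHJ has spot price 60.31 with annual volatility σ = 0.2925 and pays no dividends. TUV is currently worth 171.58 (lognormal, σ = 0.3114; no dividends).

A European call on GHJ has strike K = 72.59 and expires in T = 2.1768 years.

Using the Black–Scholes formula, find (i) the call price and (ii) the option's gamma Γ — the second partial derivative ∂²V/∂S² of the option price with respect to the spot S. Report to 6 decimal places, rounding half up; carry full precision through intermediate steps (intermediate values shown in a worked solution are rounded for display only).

price = 9.102859
Γ = 0.015250

σ√T = 0.2925·√2.1768 = 0.431554
d₁ = (ln(S/K) + (r+σ²/2)T) / (σ√T) = (ln(60.31/72.59) + (0.0624+0.2925²/2)·2.1768) / 0.431554 = (-0.185329 + 0.228952) / 0.431554 = 0.101082
d₂ = d₁ − σ√T = 0.101082 − 0.431554 = -0.330472
e^{−rT} = 0.872989
N(d₁) = 0.540257,  N(d₂) = 0.370522
Call price V = S·N(d₁) − K·e^{−rT}·N(d₂) = 32.582928 − 23.480068 = 9.102859
φ(d₁) = (1/√(2π))·e^{−d₁²/2} = 0.396909
Γ = φ(d₁) / (S·σ·√T) = 0.015250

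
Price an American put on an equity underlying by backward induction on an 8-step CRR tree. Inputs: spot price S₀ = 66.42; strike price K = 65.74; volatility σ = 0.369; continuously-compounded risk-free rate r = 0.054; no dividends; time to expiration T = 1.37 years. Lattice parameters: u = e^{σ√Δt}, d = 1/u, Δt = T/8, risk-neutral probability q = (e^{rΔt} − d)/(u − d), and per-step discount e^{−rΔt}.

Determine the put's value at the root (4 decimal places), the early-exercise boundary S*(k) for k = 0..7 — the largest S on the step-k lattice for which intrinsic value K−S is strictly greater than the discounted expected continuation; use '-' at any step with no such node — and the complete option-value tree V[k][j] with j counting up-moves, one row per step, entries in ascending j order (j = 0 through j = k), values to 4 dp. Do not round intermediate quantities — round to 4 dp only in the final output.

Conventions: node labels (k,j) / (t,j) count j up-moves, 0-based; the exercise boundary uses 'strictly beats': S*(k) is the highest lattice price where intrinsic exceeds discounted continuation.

Δt=0.17125, u=1.16498, d=0.85839, q=0.49220, disc=e^(-rΔt)=0.99080
k=8 terminal: V=max(K-S,0) → 46.1623 39.1697 29.6796 16.7999 0.0000 0.0000 0.0000 0.0000 0.0000
k=7: j=0 S=22.8076 intr=42.9324 cont=42.3273 V=42.9324[EX]; j=1 S=30.9537 intr=34.7863 cont=34.1811 V=34.7863[EX]; j=2 S=42.0095 intr=23.7305 cont=23.1254 V=23.7305[EX]; j=3 S=57.0140 intr=8.7260 cont=8.4525 V=8.7260[EX]; j=4 S=77.3777 intr=0.0000 cont=0.0000 V=0.0000[hold]; j=5 S=105.0148 intr=0.0000 cont=0.0000 V=0.0000[hold]; j=6 S=142.5229 intr=0.0000 cont=0.0000 V=0.0000[hold]; j=7 S=193.4279 intr=0.0000 cont=0.0000 V=0.0000[hold]  S*(7)=57.0140
k=6: j=0 S=26.5703 intr=39.1697 cont=38.5646 V=39.1697[EX]; j=1 S=36.0604 intr=29.6796 cont=29.0745 V=29.6796[EX]; j=2 S=48.9401 intr=16.7999 cont=16.1948 V=16.7999[EX]; j=3 S=66.4200 intr=0.0000 cont=4.3903 V=4.3903[hold]; j=4 S=90.1432 intr=0.0000 cont=0.0000 V=0.0000[hold]; j=5 S=122.3397 intr=0.0000 cont=0.0000 V=0.0000[hold]; j=6 S=166.0359 intr=0.0000 cont=0.0000 V=0.0000[hold]  S*(6)=48.9401
k=5: j=0 S=30.9537 intr=34.7863 cont=34.1811 V=34.7863[EX]; j=1 S=42.0095 intr=23.7305 cont=23.1254 V=23.7305[EX]; j=2 S=57.0140 intr=8.7260 cont=10.5935 V=10.5935[hold]; j=3 S=77.3777 intr=0.0000 cont=2.2088 V=2.2088[hold]; j=4 S=105.0148 intr=0.0000 cont=0.0000 V=0.0000[hold]; j=5 S=142.5229 intr=0.0000 cont=0.0000 V=0.0000[hold]  S*(5)=42.0095
k=4: j=0 S=36.0604 intr=29.6796 cont=29.0745 V=29.6796[EX]; j=1 S=48.9401 intr=16.7999 cont=17.1055 V=17.1055[hold]; j=2 S=66.4200 intr=0.0000 cont=6.4070 V=6.4070[hold]; j=3 S=90.1432 intr=0.0000 cont=1.1113 V=1.1113[hold]; j=4 S=122.3397 intr=0.0000 cont=0.0000 V=0.0000[hold]  S*(4)=36.0604
k=3: j=0 S=42.0095 intr=23.7305 cont=23.2744 V=23.7305[EX]; j=1 S=57.0140 intr=8.7260 cont=11.7307 V=11.7307[hold]; j=2 S=77.3777 intr=0.0000 cont=3.7655 V=3.7655[hold]; j=3 S=105.0148 intr=0.0000 cont=0.5591 V=0.5591[hold]  S*(3)=42.0095
k=2: j=0 S=48.9401 intr=16.7999 cont=17.6601 V=17.6601[hold]; j=1 S=66.4200 intr=0.0000 cont=7.7383 V=7.7383[hold]; j=2 S=90.1432 intr=0.0000 cont=2.1672 V=2.1672[hold]  S*(2)=-
k=1: j=0 S=57.0140 intr=8.7260 cont=12.6590 V=12.6590[hold]; j=1 S=77.3777 intr=0.0000 cont=4.9502 V=4.9502[hold]  S*(1)=-
k=0: j=0 S=66.4200 intr=0.0000 cont=8.7831 V=8.7831[hold]  S*(0)=-

price = 8.7831
boundary = - - - 42.0095 36.0604 42.0095 48.9401 57.0140
tree:
8.7831
12.6590 4.9502
17.6601 7.7383 2.1672
23.7305 11.7307 3.7655 0.5591
29.6796 17.1055 6.4070 1.1113 0.0000
34.7863 23.7305 10.5935 2.2088 0.0000 0.0000
39.1697 29.6796 16.7999 4.3903 0.0000 0.0000 0.0000
42.9324 34.7863 23.7305 8.7260 0.0000 0.0000 0.0000 0.0000
46.1623 39.1697 29.6796 16.7999 0.0000 0.0000 0.0000 0.0000 0.0000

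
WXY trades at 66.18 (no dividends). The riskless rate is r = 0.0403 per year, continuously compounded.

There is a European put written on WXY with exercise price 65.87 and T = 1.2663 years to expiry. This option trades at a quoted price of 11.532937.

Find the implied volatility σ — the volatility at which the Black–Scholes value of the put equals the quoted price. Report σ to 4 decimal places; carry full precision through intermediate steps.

At σ = 0.4637 the Black–Scholes value reproduces the quote:
σ√T = 0.4637·√1.2663 = 0.521802
d₁ = (ln(S/K) + (r+σ²/2)T) / (σ√T) = (ln(66.18/65.87) + (0.0403+0.4637²/2)·1.2663) / 0.521802 = (0.004695 + 0.187170) / 0.521802 = 0.367698
d₂ = d₁ − σ√T = 0.367698 − 0.521802 = -0.154103
e^{−rT} = 0.950248
N(−d₁) = 0.356549,  N(−d₂) = 0.561236
V = K·e^{−rT}·N(−d₂) − S·N(−d₁) = 35.129358 − 23.596421 = 11.532937 (the observed quote) — the price is monotone increasing in volatility, hence this σ is the only solution

sigma = 0.4637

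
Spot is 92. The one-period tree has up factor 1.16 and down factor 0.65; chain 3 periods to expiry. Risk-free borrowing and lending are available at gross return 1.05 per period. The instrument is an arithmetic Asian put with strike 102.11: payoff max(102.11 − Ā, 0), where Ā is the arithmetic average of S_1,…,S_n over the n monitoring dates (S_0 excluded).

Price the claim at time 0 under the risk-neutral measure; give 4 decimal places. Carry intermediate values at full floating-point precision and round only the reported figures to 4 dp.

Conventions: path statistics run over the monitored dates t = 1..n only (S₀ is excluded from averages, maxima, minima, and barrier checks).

Risk-neutral up-probability p* = (R−d)/(u−d) = (1.05−0.65)/(1.16−0.65) = 0.7843; the claim prices as the p*-weighted sum of path payoffs discounted by R^3.
Enumerate all 2^3 = 8 price paths (U = up ×1.16, D = down ×0.65); each path with k up-moves has probability p*^k·(1−p*)^(3−k).
DDD: Ā=41.3118, payoff=60.7982, prob=0.010034
UDD: Ā=73.7257, payoff=28.3843, prob=0.036487
DUD: Ā=58.0857, payoff=44.0243, prob=0.036487
UUD: Ā=103.6607, payoff=0.0000, prob=0.132679
DDU: Ā=47.9197, payoff=54.1903, prob=0.036487
UDU: Ā=85.5183, payoff=16.5917, prob=0.132679
DUU: Ā=69.8783, payoff=32.2317, prob=0.132679
UUU: Ā=124.7059, payoff=0.0000, prob=0.482469
Price = Σ prob·payoff / R^3 = 11.707056 / 1.157625 = 10.1130

price = 10.1130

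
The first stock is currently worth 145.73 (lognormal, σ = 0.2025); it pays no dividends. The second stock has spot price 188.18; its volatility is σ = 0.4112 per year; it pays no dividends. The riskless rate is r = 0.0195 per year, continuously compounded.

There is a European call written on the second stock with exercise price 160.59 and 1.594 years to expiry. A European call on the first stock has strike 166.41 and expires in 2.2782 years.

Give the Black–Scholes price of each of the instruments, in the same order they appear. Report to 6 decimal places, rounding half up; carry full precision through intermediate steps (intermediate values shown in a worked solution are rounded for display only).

price(the second stock call K=160.59) = 53.727987
price(the first stock call K=166.41) = 12.553413

[the second stock call K=160.59]
σ√T = 0.4112·√1.594 = 0.519155
d₁ = (ln(S/K) + (r+σ²/2)T) / (σ√T) = (ln(188.18/160.59) + (0.0195+0.4112²/2)·1.594) / 0.519155 = (0.158544 + 0.165844) / 0.519155 = 0.624839
d₂ = d₁ − σ√T = 0.624839 − 0.519155 = 0.105684
e^{−rT} = 0.969395
N(d₁) = 0.733962,  N(d₂) = 0.542083
price = S·N(d₁) − K·e^{−rT}·N(d₂) = 138.116907 − 84.388920 = 53.727987
[the first stock call K=166.41]
σ√T = 0.2025·√2.2782 = 0.305648
d₁ = (ln(S/K) + (r+σ²/2)T) / (σ√T) = (ln(145.73/166.41) + (0.0195+0.2025²/2)·2.2782) / 0.305648 = (-0.132699 + 0.091135) / 0.305648 = -0.135986
d₂ = d₁ − σ√T = -0.135986 − 0.305648 = -0.441634
e^{−rT} = 0.956547
N(d₁) = 0.445916,  N(d₂) = 0.329377
price = S·N(d₁) − K·e^{−rT}·N(d₂) = 64.983342 − 52.429929 = 12.553413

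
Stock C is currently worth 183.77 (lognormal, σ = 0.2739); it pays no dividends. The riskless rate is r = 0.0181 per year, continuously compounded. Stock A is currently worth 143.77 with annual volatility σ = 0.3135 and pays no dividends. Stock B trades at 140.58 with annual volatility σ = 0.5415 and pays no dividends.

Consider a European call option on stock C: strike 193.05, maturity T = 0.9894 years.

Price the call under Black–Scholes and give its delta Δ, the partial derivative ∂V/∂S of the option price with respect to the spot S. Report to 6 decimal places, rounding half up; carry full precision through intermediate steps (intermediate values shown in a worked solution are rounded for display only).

price = 17.435611
Δ = 0.508429

σ√T = 0.2739·√0.9894 = 0.272444
d₁ = (ln(S/K) + (r+σ²/2)T) / (σ√T) = (ln(183.77/193.05) + (0.0181+0.2739²/2)·0.9894) / 0.272444 = (-0.049264 + 0.055021) / 0.272444 = 0.021130
d₂ = d₁ − σ√T = 0.021130 − 0.272444 = -0.251314
e^{−rT} = 0.982251
N(d₁) = 0.508429,  N(d₂) = 0.400786
Call price V = S·N(d₁) − K·e^{−rT}·N(d₂) = 93.434038 − 75.998427 = 17.435611
Δ = N(d₁) = 0.508429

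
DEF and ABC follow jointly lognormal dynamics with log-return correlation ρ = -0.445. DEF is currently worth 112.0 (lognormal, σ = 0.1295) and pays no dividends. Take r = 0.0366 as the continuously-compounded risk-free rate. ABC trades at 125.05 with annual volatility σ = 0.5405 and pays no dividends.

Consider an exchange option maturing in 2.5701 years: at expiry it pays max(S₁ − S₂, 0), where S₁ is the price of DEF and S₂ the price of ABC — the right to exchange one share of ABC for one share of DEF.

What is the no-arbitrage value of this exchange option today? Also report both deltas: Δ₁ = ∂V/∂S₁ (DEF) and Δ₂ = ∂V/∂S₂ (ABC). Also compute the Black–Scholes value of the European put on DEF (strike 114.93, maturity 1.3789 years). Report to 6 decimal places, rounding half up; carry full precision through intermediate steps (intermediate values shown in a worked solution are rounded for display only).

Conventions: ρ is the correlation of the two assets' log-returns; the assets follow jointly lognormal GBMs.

exchange price = 38.148456
Δ1 = 0.646369
Δ2 = -0.273849
price(DEF put K=114.93) = 5.429966

σ_eff = √(σ₁² + σ₂² − 2ρσ₁σ₂) = √(0.1295² + 0.5405² − 2·-0.445·0.1295·0.5405) = 0.609267
d₁ = (ln(S₁/S₂) + (q₂ − q₁ + σ_eff²/2)T) / (σ_eff√T) = (ln(112.0/125.05) + (0.0 − 0.0 + 0.185603)·2.5701) / 0.976748 = 0.375535
d₂ = d₁ − σ_eff√T = 0.375535 − 0.976748 = -0.601212
N(d₁) = 0.646369,  N(d₂) = 0.273849
V = S₁·e^{−q₁T}·N(d₁) − S₂·e^{−q₂T}·N(d₂) = 72.393306 − 34.244850 = 38.148456
Δ₁ = e^{−q₁T}·N(d₁) = 0.646369;  Δ₂ = −e^{−q₂T}·N(d₂) = -0.273849
[vanilla: DEF put K=114.93]
σ√T = 0.1295·√1.3789 = 0.152067
d₁ = (ln(S/K) + (r+σ²/2)T) / (σ√T) = (ln(112.0/114.93) + (0.0366+0.1295²/2)·1.3789) / 0.152067 = (-0.025824 + 0.062030) / 0.152067 = 0.238089
d₂ = d₁ − σ√T = 0.238089 − 0.152067 = 0.086022
e^{−rT} = 0.950785
N(−d₁) = 0.405906,  N(−d₂) = 0.465725
price = K·e^{−rT}·N(−d₂) − S·N(−d₁) = 50.891431 − 45.461466 = 5.429966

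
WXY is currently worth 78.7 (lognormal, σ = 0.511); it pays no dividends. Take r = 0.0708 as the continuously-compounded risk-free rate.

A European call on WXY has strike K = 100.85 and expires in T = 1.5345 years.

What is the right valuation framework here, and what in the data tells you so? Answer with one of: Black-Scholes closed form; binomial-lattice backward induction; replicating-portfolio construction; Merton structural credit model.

Key observation: everything needed for the exact continuous-time valuation of the European call on WXY (strike 100.85) is given, and no feature rules the closed form out.

framework: Black-Scholes closed form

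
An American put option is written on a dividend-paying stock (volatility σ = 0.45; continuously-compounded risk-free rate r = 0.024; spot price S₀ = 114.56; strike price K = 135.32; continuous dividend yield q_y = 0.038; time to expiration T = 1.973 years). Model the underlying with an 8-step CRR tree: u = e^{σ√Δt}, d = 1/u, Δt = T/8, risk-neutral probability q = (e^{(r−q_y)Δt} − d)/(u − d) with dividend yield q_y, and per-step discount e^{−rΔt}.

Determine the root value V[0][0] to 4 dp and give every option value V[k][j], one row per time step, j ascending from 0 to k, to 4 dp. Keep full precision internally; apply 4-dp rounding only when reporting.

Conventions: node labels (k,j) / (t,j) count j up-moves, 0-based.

price = 42.8728
tree:
42.8728
53.6257 29.5862
65.2731 39.3316 17.4186
77.1515 50.8392 25.0233 7.8467
88.4586 63.6162 35.0503 12.4304 2.0411
97.8433 76.7238 47.5745 19.3727 3.6450 0.0000
105.3486 88.4586 62.0503 29.5498 6.5094 0.0000 0.0000
111.3509 97.8433 76.7238 43.7585 11.6248 0.0000 0.0000 0.0000
116.1511 105.3486 88.4586 62.0503 20.7600 0.0000 0.0000 0.0000 0.0000

Δt=0.24663  u=1.25042  d=0.79973  q=0.43671  discount=0.99410
step 8 (expiry): payoffs max(K−S,0) = 116.1511 105.3486 88.4586 62.0503 20.7600 0.0000 0.0000 0.0000 0.0000
k=7: (k=7,j=0): S=23.9691, K−S=111.3509, hold=110.7759 ⇒ V=111.3509 exercise | (k=7,j=1): S=37.4767, K−S=97.8433, hold=97.3943 ⇒ V=97.8433 exercise | (k=7,j=2): S=58.5962, K−S=76.7238, hold=76.4718 ⇒ V=76.7238 exercise | (k=7,j=3): S=91.6175, K−S=43.7025, hold=43.7585 ⇒ V=43.7585 continue | (k=7,j=4): S=143.2476, K−S=0.0000, hold=11.6248 ⇒ V=11.6248 continue | (k=7,j=5): S=223.9733, K−S=0.0000, hold=0.0000 ⇒ V=0.0000 continue | (k=7,j=6): S=350.1912, K−S=0.0000, hold=0.0000 ⇒ V=0.0000 continue | (k=7,j=7): S=547.5377, K−S=0.0000, hold=0.0000 ⇒ V=0.0000 continue
k=6: (k=6,j=0): S=29.9714, K−S=105.3486, hold=104.8296 ⇒ V=105.3486 exercise | (k=6,j=1): S=46.8614, K−S=88.4586, hold=88.0971 ⇒ V=88.4586 exercise | (k=6,j=2): S=73.2697, K−S=62.0503, hold=61.9595 ⇒ V=62.0503 exercise | (k=6,j=3): S=114.5600, K−S=20.7600, hold=29.5498 ⇒ V=29.5498 continue | (k=6,j=4): S=179.1191, K−S=0.0000, hold=6.5094 ⇒ V=6.5094 continue | (k=6,j=5): S=280.0598, K−S=0.0000, hold=0.0000 ⇒ V=0.0000 continue | (k=6,j=6): S=437.8845, K−S=0.0000, hold=0.0000 ⇒ V=0.0000 continue
k=5: (k=5,j=0): S=37.4767, K−S=97.8433, hold=97.3943 ⇒ V=97.8433 exercise | (k=5,j=1): S=58.5962, K−S=76.7238, hold=76.4718 ⇒ V=76.7238 exercise | (k=5,j=2): S=91.6175, K−S=43.7025, hold=47.5745 ⇒ V=47.5745 continue | (k=5,j=3): S=143.2476, K−S=0.0000, hold=19.3727 ⇒ V=19.3727 continue | (k=5,j=4): S=223.9733, K−S=0.0000, hold=3.6450 ⇒ V=3.6450 continue | (k=5,j=5): S=350.1912, K−S=0.0000, hold=0.0000 ⇒ V=0.0000 continue
k=4: (k=4,j=0): S=46.8614, K−S=88.4586, hold=88.0971 ⇒ V=88.4586 exercise | (k=4,j=1): S=73.2697, K−S=62.0503, hold=63.6162 ⇒ V=63.6162 continue | (k=4,j=2): S=114.5600, K−S=20.7600, hold=35.0503 ⇒ V=35.0503 continue | (k=4,j=3): S=179.1191, K−S=0.0000, hold=12.4304 ⇒ V=12.4304 continue | (k=4,j=4): S=280.0598, K−S=0.0000, hold=2.0411 ⇒ V=2.0411 continue
k=3: (k=3,j=0): S=58.5962, K−S=76.7238, hold=77.1515 ⇒ V=77.1515 continue | (k=3,j=1): S=91.6175, K−S=43.7025, hold=50.8392 ⇒ V=50.8392 continue | (k=3,j=2): S=143.2476, K−S=0.0000, hold=25.0233 ⇒ V=25.0233 continue | (k=3,j=3): S=223.9733, K−S=0.0000, hold=7.8467 ⇒ V=7.8467 continue
k=2: (k=2,j=0): S=73.2697, K−S=62.0503, hold=65.2731 ⇒ V=65.2731 continue | (k=2,j=1): S=114.5600, K−S=20.7600, hold=39.3316 ⇒ V=39.3316 continue | (k=2,j=2): S=179.1191, K−S=0.0000, hold=17.4186 ⇒ V=17.4186 continue
k=1: (k=1,j=0): S=91.6175, K−S=43.7025, hold=53.6257 ⇒ V=53.6257 continue | (k=1,j=1): S=143.2476, K−S=0.0000, hold=29.5862 ⇒ V=29.5862 continue
k=0: (k=0,j=0): S=114.5600, K−S=20.7600, hold=42.8728 ⇒ V=42.8728 continue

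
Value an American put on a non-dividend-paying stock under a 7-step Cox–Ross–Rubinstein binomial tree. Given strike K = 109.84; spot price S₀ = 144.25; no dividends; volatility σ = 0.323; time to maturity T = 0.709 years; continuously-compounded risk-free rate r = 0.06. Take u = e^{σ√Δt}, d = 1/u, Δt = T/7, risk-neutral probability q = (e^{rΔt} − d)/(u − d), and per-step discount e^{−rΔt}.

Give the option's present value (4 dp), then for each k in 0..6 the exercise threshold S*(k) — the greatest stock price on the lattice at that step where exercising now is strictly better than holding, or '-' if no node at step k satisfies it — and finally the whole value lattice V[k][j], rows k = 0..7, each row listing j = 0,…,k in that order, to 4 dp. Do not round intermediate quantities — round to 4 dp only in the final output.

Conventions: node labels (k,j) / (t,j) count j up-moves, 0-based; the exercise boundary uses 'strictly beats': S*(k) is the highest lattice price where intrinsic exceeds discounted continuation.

price = 2.1491
boundary = - - - - - 86.2774 95.6182
tree:
2.1491
3.6507 0.6969
6.0846 1.2989 0.1128
9.9002 2.4019 0.2287 0.0000
15.6090 4.4000 0.4639 0.0000 0.0000
23.5626 7.9680 0.9408 0.0000 0.0000 0.0000
31.9910 14.2218 1.9080 0.0000 0.0000 0.0000 0.0000
39.5960 23.5626 3.8696 0.0000 0.0000 0.0000 0.0000 0.0000

params: Δt=0.10129 u=1.10827 d=0.90231 q=0.50392 e^(-rΔt)=0.99394
t_7 payoffs: 39.5960 23.5626 3.8696 0.0000 0.0000 0.0000 0.0000 0.0000
t_6: node(6,0) S=77.8490 payoff=31.9910 vs cont=31.3255 → 31.9910 [stop]  node(6,1) S=95.6182 payoff=14.2218 vs cont=13.5563 → 14.2218 [stop]  node(6,2) S=117.4433 payoff=0.0000 vs cont=1.9080 → 1.9080 [wait]  node(6,3) S=144.2500 payoff=0.0000 vs cont=0.0000 → 0.0000 [wait]  node(6,4) S=177.1754 payoff=0.0000 vs cont=0.0000 → 0.0000 [wait]  node(6,5) S=217.6161 payoff=0.0000 vs cont=0.0000 → 0.0000 [wait]  node(6,6) S=267.2874 payoff=0.0000 vs cont=0.0000 → 0.0000 [wait]  ⇒ S*(6)=95.6182
t_5: node(5,0) S=86.2774 payoff=23.5626 vs cont=22.8971 → 23.5626 [stop]  node(5,1) S=105.9704 payoff=3.8696 vs cont=7.9680 → 7.9680 [wait]  node(5,2) S=130.1584 payoff=0.0000 vs cont=0.9408 → 0.9408 [wait]  node(5,3) S=159.8673 payoff=0.0000 vs cont=0.0000 → 0.0000 [wait]  node(5,4) S=196.3573 payoff=0.0000 vs cont=0.0000 → 0.0000 [wait]  node(5,5) S=241.1763 payoff=0.0000 vs cont=0.0000 → 0.0000 [wait]  ⇒ S*(5)=86.2774
t_4: node(4,0) S=95.6182 payoff=14.2218 vs cont=15.6090 → 15.6090 [wait]  node(4,1) S=117.4433 payoff=0.0000 vs cont=4.4000 → 4.4000 [wait]  node(4,2) S=144.2500 payoff=0.0000 vs cont=0.4639 → 0.4639 [wait]  node(4,3) S=177.1754 payoff=0.0000 vs cont=0.0000 → 0.0000 [wait]  node(4,4) S=217.6161 payoff=0.0000 vs cont=0.0000 → 0.0000 [wait]  ⇒ S*(4)=-
t_3: node(3,0) S=105.9704 payoff=3.8696 vs cont=9.9002 → 9.9002 [wait]  node(3,1) S=130.1584 payoff=0.0000 vs cont=2.4019 → 2.4019 [wait]  node(3,2) S=159.8673 payoff=0.0000 vs cont=0.2287 → 0.2287 [wait]  node(3,3) S=196.3573 payoff=0.0000 vs cont=0.0000 → 0.0000 [wait]  ⇒ S*(3)=-
t_2: node(2,0) S=117.4433 payoff=0.0000 vs cont=6.0846 → 6.0846 [wait]  node(2,1) S=144.2500 payoff=0.0000 vs cont=1.2989 → 1.2989 [wait]  node(2,2) S=177.1754 payoff=0.0000 vs cont=0.1128 → 0.1128 [wait]  ⇒ S*(2)=-
t_1: node(1,0) S=130.1584 payoff=0.0000 vs cont=3.6507 → 3.6507 [wait]  node(1,1) S=159.8673 payoff=0.0000 vs cont=0.6969 → 0.6969 [wait]  ⇒ S*(1)=-
t_0: node(0,0) S=144.2500 payoff=0.0000 vs cont=2.1491 → 2.1491 [wait]  ⇒ S*(0)=-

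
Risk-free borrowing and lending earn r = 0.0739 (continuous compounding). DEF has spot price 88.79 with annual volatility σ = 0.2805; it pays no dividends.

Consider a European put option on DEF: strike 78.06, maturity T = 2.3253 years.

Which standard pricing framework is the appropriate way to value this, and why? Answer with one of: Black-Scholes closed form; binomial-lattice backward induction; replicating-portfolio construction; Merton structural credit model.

Key observation: the strike-78.06 put on DEF is European-exercise on a continuously-modelled lognormal underlying, so its value is a single closed-form evaluation.

framework: Black-Scholes closed form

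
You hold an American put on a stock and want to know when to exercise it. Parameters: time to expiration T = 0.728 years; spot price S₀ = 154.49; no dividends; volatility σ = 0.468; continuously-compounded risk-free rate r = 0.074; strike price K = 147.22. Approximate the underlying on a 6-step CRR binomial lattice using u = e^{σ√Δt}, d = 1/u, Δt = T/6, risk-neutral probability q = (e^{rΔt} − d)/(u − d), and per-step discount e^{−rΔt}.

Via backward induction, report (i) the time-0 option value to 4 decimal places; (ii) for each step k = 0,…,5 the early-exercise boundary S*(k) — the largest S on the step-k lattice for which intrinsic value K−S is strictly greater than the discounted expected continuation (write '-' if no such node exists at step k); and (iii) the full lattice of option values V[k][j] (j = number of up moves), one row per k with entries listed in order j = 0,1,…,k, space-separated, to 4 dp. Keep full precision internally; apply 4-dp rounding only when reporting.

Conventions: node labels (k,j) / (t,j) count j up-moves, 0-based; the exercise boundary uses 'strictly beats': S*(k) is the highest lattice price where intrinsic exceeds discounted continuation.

params: Δt=0.12133 u=1.17706 d=0.84958 q=0.48688 e^(-rΔt)=0.99106
t_6 payoffs: 89.1284 66.7361 35.7124 0.0000 0.0000 0.0000 0.0000
t_5: node(5,0) S=68.3771 payoff=78.8429 vs cont=77.5269 → 78.8429 [stop]  node(5,1) S=94.7342 payoff=52.4858 vs cont=51.1699 → 52.4858 [stop]  node(5,2) S=131.2510 payoff=15.9690 vs cont=18.1611 → 18.1611 [wait]  node(5,3) S=181.8437 payoff=0.0000 vs cont=0.0000 → 0.0000 [wait]  node(5,4) S=251.9382 payoff=0.0000 vs cont=0.0000 → 0.0000 [wait]  node(5,5) S=349.0517 payoff=0.0000 vs cont=0.0000 → 0.0000 [wait]  ⇒ S*(5)=94.7342
t_4: node(4,0) S=80.4839 payoff=66.7361 vs cont=65.4202 → 66.7361 [stop]  node(4,1) S=111.5076 payoff=35.7124 vs cont=35.4541 → 35.7124 [stop]  node(4,2) S=154.4900 payoff=0.0000 vs cont=9.2356 → 9.2356 [wait]  node(4,3) S=214.0406 payoff=0.0000 vs cont=0.0000 → 0.0000 [wait]  node(4,4) S=296.5459 payoff=0.0000 vs cont=0.0000 → 0.0000 [wait]  ⇒ S*(4)=111.5076
t_3: node(3,0) S=94.7342 payoff=52.4858 vs cont=51.1699 → 52.4858 [stop]  node(3,1) S=131.2510 payoff=15.9690 vs cont=22.6175 → 22.6175 [wait]  node(3,2) S=181.8437 payoff=0.0000 vs cont=4.6966 → 4.6966 [wait]  node(3,3) S=251.9382 payoff=0.0000 vs cont=0.0000 → 0.0000 [wait]  ⇒ S*(3)=94.7342
t_2: node(2,0) S=111.5076 payoff=35.7124 vs cont=37.6045 → 37.6045 [wait]  node(2,1) S=154.4900 payoff=0.0000 vs cont=13.7681 → 13.7681 [wait]  node(2,2) S=214.0406 payoff=0.0000 vs cont=2.3884 → 2.3884 [wait]  ⇒ S*(2)=-
t_1: node(1,0) S=131.2510 payoff=15.9690 vs cont=25.7667 → 25.7667 [wait]  node(1,1) S=181.8437 payoff=0.0000 vs cont=8.1540 → 8.1540 [wait]  ⇒ S*(1)=-
t_0: node(0,0) S=154.4900 payoff=0.0000 vs cont=17.0378 → 17.0378 [wait]  ⇒ S*(0)=-

price = 17.0378
boundary = - - - 94.7342 111.5076 94.7342
tree:
17.0378
25.7667 8.1540
37.6045 13.7681 2.3884
52.4858 22.6175 4.6966 0.0000
66.7361 35.7124 9.2356 0.0000 0.0000
78.8429 52.4858 18.1611 0.0000 0.0000 0.0000
89.1284 66.7361 35.7124 0.0000 0.0000 0.0000 0.0000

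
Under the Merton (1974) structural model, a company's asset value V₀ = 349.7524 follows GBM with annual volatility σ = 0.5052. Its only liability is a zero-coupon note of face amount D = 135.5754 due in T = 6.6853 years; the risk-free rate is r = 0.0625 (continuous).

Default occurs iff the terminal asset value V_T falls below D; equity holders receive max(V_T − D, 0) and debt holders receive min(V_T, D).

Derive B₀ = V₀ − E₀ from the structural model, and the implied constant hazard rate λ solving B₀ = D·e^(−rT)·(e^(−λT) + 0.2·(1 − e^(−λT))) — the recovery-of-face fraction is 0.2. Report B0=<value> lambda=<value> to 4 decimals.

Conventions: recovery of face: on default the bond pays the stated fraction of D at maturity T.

Apply the equity-as-call identities (strike 135.5754, horizon 6.6853 years):
d₁ = [ln(V₀/D) + (r + σ²/2)T] / (σ√T)
   = [ln(349.7524/135.5754) + (0.0625 + 0.5·0.5052²)·6.6853] / (0.5052·√6.6853)
   = [0.947698 + 1.270966] / 1.306242 = 1.698508
d₂ = d₁ − σ√T = 1.698508 − 1.306242 = 0.392266
N(d₁) = 0.955294,  N(d₂) = 0.652569,  e^(−rT) = 0.658473
E₀ = V₀·N(d₁) − D·e^(−rT)·N(d₂)
   = 349.7524·0.955294 − 135.5754·0.658473·0.652569 = 275.859730
B₀ = V₀ − E₀ = 349.7524 − 275.859730 = 73.892670
e^(−λT) = (B₀·e^(rT)/D − 0.2)/(1 − 0.2) = (73.8927·1.518664/135.5754 − 0.2)/0.8 = 0.78464761
λ = −ln(0.78464761)/6.6853 = 0.036277

B0=73.8927 lambda=0.0363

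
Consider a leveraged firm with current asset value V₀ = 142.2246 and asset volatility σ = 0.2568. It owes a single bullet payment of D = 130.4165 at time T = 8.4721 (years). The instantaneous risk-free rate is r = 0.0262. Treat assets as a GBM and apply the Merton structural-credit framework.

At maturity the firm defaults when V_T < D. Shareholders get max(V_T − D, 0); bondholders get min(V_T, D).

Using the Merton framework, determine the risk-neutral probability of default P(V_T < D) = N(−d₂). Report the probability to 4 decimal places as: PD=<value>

Work the structural quantities from V₀ = 142.2246 against face 130.4165:
d₁ = [ln(V₀/D) + (r + σ²/2)T] / (σ√T)
   = [ln(142.2246/130.4165) + (0.0262 + 0.5·0.2568²)·8.4721] / (0.2568·√8.4721)
   = [0.086674 + 0.501321] / 0.747464 = 0.786653
d₂ = d₁ − σ√T = 0.786653 − 0.747464 = 0.039188
risk-neutral PD = N(−d₂) = N(-0.039188) = 0.484370

PD=0.4844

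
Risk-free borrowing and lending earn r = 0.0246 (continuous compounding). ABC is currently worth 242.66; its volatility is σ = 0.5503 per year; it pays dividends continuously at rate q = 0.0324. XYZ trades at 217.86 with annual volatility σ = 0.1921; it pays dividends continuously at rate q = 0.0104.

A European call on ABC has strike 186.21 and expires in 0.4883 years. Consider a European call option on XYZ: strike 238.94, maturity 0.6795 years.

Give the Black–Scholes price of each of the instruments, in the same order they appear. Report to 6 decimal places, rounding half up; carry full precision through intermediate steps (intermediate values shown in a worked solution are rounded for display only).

price(ABC call K=186.21) = 66.681315
price(XYZ call K=238.94) = 6.807882

[ABC call K=186.21]
σ√T = 0.5503·√0.4883 = 0.384541
d₁ = (ln(S/K) + (r−q+σ²/2)T) / (σ√T) = (ln(242.66/186.21) + (0.0246−0.0324+0.5503²/2)·0.4883) / 0.384541 = (0.264786 + 0.070127) / 0.384541 = 0.870943
d₂ = d₁ − σ√T = 0.870943 − 0.384541 = 0.486402
e^{−rT} = 0.988060
e^{−qT} = 0.984304
N(d₁) = 0.808107,  N(d₂) = 0.686659
price = S·e^{−qT}·N(d₁) − K·e^{−rT}·N(d₂) = 193.017333 − 126.336017 = 66.681315
[XYZ call K=238.94]
σ√T = 0.1921·√0.6795 = 0.158351
d₁ = (ln(S/K) + (r−q+σ²/2)T) / (σ√T) = (ln(217.86/238.94) + (0.0246−0.0104+0.1921²/2)·0.6795) / 0.158351 = (-0.092360 + 0.022186) / 0.158351 = -0.443149
d₂ = d₁ − σ√T = -0.443149 − 0.158351 = -0.601501
e^{−rT} = 0.983423
e^{−qT} = 0.992958
N(d₁) = 0.328829,  N(d₂) = 0.273753
price = S·e^{−qT}·N(d₁) − K·e^{−rT}·N(d₂) = 71.134195 − 64.326313 = 6.807882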